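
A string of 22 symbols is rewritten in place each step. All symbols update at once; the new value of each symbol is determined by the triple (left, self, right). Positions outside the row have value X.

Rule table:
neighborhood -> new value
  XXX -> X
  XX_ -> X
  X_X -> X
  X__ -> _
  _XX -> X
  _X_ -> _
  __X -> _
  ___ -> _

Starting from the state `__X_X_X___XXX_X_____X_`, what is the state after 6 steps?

step 1: ___X_X____XXXX_______X
step 2: ____X_____XXXX_______X
step 3: __________XXXX_______X
step 4: __________XXXX_______X  (fixed point — unchanged through step 6)

__________XXXX_______X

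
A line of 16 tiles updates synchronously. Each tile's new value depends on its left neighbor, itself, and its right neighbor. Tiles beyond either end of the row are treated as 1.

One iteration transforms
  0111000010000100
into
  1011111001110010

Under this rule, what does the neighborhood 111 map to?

At position 2 the neighborhood is 111; the next row has 1 there.

1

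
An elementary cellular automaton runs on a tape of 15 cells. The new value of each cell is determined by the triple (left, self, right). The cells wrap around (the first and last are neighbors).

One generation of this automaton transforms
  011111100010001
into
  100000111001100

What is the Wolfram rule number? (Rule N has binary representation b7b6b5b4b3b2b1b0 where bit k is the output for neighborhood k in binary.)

113

position 2: 111 → 0  (bit 7 = 0)
position 6: 110 → 1  (bit 6 = 1)
position 0: 101 → 1  (bit 5 = 1)
position 7: 100 → 1  (bit 4 = 1)
position 1: 011 → 0  (bit 3 = 0)
position 10: 010 → 0  (bit 2 = 0)
position 9: 001 → 0  (bit 1 = 0)
position 8: 000 → 1  (bit 0 = 1)
bits b7..b0 = 01110001 = 113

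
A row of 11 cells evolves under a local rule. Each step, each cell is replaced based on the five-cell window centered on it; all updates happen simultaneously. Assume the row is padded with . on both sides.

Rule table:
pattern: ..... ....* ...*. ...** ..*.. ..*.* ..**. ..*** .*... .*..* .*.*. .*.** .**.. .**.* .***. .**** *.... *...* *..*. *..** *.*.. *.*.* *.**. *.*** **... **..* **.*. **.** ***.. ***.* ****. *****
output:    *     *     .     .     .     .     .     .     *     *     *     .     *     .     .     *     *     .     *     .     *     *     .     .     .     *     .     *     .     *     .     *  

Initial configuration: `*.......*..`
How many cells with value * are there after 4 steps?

step 1: .******..**
step 2: ..***..*..*
step 3: *....**.**.
step 4: .***...*.*.
count of *: 5

5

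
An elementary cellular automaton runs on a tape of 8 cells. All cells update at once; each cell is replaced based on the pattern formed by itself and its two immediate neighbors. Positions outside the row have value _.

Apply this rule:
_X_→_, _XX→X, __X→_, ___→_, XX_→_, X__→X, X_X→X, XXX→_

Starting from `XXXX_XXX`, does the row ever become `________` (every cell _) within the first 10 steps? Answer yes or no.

step 1: X___XX__
step 2: _X__X_X_
step 3: __X__X_X
step 4: ___X__X_
step 5: ____X__X
step 6: _____X__
step 7: ______X_
step 8: _______X
step 9: ________
all cells are _ at step 9

yes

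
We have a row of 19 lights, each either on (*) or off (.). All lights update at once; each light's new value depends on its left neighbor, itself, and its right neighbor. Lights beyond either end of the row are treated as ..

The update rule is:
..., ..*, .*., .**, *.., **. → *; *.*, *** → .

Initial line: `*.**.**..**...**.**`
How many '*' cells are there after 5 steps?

*.**.***********.**
*.**.*.........*.**
*.**.***********.**  (repeats step 1; period 2)
step 5: *.**.***********.**
count of *: 16

16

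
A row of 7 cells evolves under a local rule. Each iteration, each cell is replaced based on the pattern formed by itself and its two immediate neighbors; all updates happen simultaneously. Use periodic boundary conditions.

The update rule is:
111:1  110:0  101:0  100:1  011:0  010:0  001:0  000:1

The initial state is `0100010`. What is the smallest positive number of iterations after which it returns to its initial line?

0011001
1000100
0110010
0001001
1100100
0010010
1001001
0100100
0010011
1001000
0100110
0010001
1001100
0100010

14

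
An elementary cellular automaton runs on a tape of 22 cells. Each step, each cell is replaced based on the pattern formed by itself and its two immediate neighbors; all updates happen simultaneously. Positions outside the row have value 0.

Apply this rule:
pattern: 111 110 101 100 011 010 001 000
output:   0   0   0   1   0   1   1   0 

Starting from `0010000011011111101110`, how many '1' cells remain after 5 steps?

7

0111000100000000000001
1000101110000000000011
1101100001000000000100
0000010011100000001110
0000111100010000010001
count of 1: 7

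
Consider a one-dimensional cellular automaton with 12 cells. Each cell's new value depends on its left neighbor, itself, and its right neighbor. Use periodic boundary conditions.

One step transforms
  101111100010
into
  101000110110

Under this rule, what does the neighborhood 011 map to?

At position 2 the neighborhood is 011; the next row has 1 there.

1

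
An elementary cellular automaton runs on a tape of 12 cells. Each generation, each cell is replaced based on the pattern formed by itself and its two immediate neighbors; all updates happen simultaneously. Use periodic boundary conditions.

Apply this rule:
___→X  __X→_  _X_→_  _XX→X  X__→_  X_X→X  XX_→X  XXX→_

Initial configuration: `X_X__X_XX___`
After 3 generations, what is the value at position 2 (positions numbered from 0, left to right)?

generation 1: _X____XXX_X_
generation 2: ___XX_X_XX__
generation 3: XX_XXX_XXX_X
position 2 holds _

_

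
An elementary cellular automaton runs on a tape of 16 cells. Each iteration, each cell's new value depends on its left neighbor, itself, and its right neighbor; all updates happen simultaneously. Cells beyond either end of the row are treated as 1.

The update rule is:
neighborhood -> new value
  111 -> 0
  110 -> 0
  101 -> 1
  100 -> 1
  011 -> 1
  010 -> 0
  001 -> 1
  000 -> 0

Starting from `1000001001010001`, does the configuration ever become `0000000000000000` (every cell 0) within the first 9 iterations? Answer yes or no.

no

iteration 1: 0100010110101011
iteration 2: 1010101101010110
iteration 3: 0101011010101101
iteration 4: 1010110101011011
iteration 5: 0101101010110110
iteration 6: 1011010101101101
iteration 7: 0110101011011011
iteration 8: 1101010110110110
iteration 9: 0010101101101101
iteration 9 is 0010101101101101, still not uniform 0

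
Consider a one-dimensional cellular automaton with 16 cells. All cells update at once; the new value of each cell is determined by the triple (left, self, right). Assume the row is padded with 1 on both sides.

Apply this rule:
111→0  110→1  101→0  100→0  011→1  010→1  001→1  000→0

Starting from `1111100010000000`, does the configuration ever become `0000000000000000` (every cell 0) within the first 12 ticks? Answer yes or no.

no

0000100110000001
0001101110000011
0011101010000110
0110101010001110
0110101010011010
0110101010111010
0110101010101010
0110101010101010  (fixed point — unchanged through tick 12)
tick 12 is 0110101010101010, still not uniform 0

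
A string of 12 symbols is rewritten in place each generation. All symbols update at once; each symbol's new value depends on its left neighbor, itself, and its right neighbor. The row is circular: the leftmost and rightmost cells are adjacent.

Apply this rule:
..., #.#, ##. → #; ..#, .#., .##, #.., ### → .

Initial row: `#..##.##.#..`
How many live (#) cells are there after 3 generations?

generation 1: ....##.##...
generation 2: ###..##.#.##
generation 3: ..#...##.#..
count of #: 4

4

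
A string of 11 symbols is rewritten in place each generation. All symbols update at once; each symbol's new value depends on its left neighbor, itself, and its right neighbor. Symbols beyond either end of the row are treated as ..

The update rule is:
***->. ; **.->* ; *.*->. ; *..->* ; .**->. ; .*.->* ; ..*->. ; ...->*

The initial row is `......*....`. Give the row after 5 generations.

*.*****.*.*

*****.*****
....*.....*
***.*****.*
..*.....*.*
*.*****.*.*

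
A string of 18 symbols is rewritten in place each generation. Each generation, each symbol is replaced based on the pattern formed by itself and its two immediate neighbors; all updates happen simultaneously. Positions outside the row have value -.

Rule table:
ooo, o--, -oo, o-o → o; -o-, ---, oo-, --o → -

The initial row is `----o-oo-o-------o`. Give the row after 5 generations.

-----oo-o-o-------
-----o-o-o-o------
------o-o-o-o-----
-------o-o-o-o----
--------o-o-o-o---

--------o-o-o-o---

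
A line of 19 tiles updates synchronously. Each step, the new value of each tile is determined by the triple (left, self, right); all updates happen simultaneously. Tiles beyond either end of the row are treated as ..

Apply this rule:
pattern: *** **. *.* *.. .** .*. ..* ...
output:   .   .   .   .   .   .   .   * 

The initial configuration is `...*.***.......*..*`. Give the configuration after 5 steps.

**.......*****.....
...*****.......****
**.......*****.....  (repeats step 1; period 2)
step 5: **.......*****.....

**.......*****.....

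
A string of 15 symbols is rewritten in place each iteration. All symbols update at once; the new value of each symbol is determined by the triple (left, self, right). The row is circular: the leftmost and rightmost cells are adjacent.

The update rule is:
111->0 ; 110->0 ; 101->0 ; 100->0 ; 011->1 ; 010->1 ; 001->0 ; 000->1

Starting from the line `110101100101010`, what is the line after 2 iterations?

100101010101010

100101000101010
100101010101010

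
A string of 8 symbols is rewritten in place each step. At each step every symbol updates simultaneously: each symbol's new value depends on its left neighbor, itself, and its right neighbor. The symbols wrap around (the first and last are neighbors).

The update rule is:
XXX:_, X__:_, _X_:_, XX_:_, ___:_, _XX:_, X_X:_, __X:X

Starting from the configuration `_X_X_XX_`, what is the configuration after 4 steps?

_____X__

step 1: X_______
step 2: _______X
step 3: ______X_
step 4: _____X__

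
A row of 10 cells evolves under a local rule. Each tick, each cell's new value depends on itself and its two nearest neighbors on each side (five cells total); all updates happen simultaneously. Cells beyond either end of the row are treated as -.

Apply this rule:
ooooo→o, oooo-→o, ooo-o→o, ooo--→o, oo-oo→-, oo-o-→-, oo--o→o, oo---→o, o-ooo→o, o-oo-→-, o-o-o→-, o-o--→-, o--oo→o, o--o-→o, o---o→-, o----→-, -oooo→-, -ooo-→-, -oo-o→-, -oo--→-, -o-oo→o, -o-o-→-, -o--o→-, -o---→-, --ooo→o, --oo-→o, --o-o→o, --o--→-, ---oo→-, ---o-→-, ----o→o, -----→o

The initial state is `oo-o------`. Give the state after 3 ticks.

oo-o---o--

tick 1: o-----oooo
tick 2: ---oo-o-oo
tick 3: oo-o---o--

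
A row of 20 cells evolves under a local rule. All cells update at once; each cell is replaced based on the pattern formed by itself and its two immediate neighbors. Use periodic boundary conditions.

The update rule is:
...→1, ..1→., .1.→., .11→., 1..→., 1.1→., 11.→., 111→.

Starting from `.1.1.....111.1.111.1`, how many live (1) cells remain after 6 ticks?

15

.....111............
1111.....11111111111
.....111............  (repeats tick 1; period 2)
tick 6: 1111.....11111111111
count of 1: 15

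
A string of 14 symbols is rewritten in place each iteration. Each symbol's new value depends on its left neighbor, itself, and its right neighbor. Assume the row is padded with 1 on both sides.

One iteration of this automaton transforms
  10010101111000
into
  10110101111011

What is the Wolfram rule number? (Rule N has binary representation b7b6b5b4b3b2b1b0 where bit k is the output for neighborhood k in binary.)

position 8: 111 → 1  (bit 7 = 1)
position 0: 110 → 1  (bit 6 = 1)
position 4: 101 → 0  (bit 5 = 0)
position 1: 100 → 0  (bit 4 = 0)
position 7: 011 → 1  (bit 3 = 1)
position 3: 010 → 1  (bit 2 = 1)
position 2: 001 → 1  (bit 1 = 1)
position 12: 000 → 1  (bit 0 = 1)
bits b7..b0 = 11001111 = 207

207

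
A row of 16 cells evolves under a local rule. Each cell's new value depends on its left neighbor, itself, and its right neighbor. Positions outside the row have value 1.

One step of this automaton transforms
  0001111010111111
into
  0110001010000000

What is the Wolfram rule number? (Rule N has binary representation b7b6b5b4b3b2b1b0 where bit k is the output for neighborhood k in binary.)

position 4: 111 → 0  (bit 7 = 0)
position 6: 110 → 1  (bit 6 = 1)
position 7: 101 → 0  (bit 5 = 0)
position 0: 100 → 0  (bit 4 = 0)
position 3: 011 → 0  (bit 3 = 0)
position 8: 010 → 1  (bit 2 = 1)
position 2: 001 → 1  (bit 1 = 1)
position 1: 000 → 1  (bit 0 = 1)
bits b7..b0 = 01000111 = 71

71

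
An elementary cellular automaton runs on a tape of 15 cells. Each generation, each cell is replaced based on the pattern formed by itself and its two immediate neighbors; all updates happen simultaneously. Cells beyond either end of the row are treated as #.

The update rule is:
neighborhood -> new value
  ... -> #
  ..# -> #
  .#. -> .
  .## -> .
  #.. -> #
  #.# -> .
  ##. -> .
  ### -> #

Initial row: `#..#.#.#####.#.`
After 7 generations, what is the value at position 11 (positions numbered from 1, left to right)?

.##.....###....
...#####.#.####
###.###.....###
##...#.#####.##
#.###...###...#
...#.###.#.###.
###...#.....#..
position 11 holds .

.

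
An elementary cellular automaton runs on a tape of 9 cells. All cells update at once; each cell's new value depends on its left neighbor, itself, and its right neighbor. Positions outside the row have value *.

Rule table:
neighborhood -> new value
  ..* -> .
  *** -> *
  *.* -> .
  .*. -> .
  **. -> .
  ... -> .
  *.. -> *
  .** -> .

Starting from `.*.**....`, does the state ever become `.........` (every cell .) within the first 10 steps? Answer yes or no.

.....*...
*.....*..
.*.....*.
..*......
*..*.....
.*..*....
..*..*...
*..*..*..
.*..*..*.
..*..*...
step 10 is ..*..*..., still not uniform .

no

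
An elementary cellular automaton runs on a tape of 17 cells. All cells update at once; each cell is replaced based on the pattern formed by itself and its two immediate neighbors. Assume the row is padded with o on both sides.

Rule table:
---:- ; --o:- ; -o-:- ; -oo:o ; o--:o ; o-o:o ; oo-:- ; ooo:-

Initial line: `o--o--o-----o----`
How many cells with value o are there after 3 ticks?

-o--o--o-----o---
o-o--o--o-----o--
-o-o--o--o-----o-
count of o: 5

5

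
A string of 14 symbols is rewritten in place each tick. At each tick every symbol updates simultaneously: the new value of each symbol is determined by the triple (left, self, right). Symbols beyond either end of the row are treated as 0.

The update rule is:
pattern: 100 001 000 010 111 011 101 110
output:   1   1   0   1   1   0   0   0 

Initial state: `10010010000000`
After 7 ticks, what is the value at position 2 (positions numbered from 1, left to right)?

1

11111111000000
01111110100000
10111100110000
10011011001000
11100000111100
01010001011010
11011011000011
position 2 holds 1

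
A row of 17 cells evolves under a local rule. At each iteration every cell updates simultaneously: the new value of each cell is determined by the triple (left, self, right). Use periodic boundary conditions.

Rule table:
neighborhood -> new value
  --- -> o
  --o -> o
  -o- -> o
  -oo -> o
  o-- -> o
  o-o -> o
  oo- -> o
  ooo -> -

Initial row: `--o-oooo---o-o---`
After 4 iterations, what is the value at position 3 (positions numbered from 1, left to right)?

iteration 1: ooooo--oooooooooo
iteration 2: ----oooo---------
iteration 3: ooooo--oooooooooo  (repeats iteration 1; period 2)
iteration 4: ----oooo---------
position 3 holds -

-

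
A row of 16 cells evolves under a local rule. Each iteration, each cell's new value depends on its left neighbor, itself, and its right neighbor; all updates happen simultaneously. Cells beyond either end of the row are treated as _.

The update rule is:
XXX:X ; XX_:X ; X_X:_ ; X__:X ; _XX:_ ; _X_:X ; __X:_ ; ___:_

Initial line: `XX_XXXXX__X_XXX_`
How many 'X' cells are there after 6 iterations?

7

_X__XXXXX_X__XXX
_XX__XXXX_XX__XX
__XX__XXX__XX__X
___XX__XXX__XX_X
____XX__XXX__X_X
_____XX__XXX_X_X
count of X: 7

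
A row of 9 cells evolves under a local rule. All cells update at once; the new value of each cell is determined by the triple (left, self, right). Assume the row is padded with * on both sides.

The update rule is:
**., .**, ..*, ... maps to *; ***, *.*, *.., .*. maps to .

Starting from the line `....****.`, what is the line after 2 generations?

.*..*.*..

.****..*.
.*..*.*..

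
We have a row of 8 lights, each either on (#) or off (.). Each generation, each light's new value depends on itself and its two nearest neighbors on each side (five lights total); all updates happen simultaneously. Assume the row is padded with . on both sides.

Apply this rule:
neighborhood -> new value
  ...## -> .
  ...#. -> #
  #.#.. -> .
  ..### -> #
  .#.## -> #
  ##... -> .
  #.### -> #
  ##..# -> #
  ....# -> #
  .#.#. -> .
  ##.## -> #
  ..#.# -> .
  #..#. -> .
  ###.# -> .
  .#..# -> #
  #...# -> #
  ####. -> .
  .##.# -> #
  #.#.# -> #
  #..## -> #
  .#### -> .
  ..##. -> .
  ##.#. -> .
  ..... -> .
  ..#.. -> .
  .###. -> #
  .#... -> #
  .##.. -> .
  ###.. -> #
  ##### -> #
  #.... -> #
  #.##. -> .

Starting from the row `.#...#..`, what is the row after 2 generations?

.###.#..

generation 1: #.###.##
generation 2: .###.#..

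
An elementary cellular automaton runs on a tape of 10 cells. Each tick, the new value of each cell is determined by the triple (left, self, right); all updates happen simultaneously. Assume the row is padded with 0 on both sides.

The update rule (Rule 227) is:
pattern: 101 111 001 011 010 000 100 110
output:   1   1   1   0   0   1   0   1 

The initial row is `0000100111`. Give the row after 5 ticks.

1111001011
0111010101
1011101010
0101110100
1010111001

1010111001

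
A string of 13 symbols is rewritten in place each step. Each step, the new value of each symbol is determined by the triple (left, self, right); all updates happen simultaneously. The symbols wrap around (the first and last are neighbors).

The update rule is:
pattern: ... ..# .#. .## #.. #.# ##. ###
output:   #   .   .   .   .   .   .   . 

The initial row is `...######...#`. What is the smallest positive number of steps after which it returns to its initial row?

.#........#..
...######...#

2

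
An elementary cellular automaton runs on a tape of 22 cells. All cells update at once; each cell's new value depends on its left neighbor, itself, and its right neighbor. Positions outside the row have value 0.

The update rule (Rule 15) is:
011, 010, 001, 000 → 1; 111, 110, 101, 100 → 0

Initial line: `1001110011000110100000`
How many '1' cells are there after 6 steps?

1011000110011100101111
1010011100110001101000
1010110001100111001011
1010100111001100011010
1010101100011001110010
1010101001110011000110
count of 1: 11

11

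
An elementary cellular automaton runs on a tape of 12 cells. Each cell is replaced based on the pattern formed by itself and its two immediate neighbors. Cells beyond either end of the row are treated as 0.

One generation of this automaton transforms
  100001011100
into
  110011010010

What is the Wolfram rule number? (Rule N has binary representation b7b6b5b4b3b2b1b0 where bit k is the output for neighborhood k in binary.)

30

position 8: 111 → 0  (bit 7 = 0)
position 9: 110 → 0  (bit 6 = 0)
position 6: 101 → 0  (bit 5 = 0)
position 1: 100 → 1  (bit 4 = 1)
position 7: 011 → 1  (bit 3 = 1)
position 0: 010 → 1  (bit 2 = 1)
position 4: 001 → 1  (bit 1 = 1)
position 2: 000 → 0  (bit 0 = 0)
bits b7..b0 = 00011110 = 30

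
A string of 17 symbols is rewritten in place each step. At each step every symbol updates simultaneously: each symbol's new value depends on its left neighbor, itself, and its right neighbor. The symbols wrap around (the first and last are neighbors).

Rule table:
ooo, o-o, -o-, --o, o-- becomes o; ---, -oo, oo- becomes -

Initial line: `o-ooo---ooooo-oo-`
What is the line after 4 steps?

o-o-ooo-o-o-o--o-

oo-o-o-o-ooo-o--o
o-ooooooo-o-oooo-
oo-ooooo-ooo-oo-o
o-o-ooo-o-o-o--o-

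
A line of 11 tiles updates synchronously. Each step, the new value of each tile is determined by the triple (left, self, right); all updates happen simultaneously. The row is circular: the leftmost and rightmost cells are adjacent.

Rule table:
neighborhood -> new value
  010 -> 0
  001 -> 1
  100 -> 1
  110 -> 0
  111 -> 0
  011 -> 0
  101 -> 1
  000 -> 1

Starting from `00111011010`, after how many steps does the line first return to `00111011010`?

2

11000100101
00111011010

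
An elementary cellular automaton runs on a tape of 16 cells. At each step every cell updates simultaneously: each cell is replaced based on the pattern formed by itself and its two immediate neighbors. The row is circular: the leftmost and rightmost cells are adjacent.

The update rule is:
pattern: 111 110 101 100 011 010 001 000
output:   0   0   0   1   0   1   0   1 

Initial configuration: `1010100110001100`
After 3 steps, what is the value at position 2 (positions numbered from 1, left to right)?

0

step 1: 1010110001100010
step 2: 1010001100011010
step 3: 1011100011000010
position 2 holds 0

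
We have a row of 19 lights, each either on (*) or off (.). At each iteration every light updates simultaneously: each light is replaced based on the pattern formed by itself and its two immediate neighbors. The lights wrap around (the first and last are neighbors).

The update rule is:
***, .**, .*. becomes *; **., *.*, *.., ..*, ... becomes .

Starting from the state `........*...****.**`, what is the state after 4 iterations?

iteration 1: ........*...***..*.
iteration 2: ........*...**...*.
iteration 3: ........*...*....*.
iteration 4: ........*...*....*.

........*...*....*.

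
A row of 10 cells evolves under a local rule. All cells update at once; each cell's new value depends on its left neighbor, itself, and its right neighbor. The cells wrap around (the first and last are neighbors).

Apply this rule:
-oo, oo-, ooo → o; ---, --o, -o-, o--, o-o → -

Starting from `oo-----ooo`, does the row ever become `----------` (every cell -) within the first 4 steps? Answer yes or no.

oo-----ooo  (fixed point — unchanged through step 4)
step 4 is oo-----ooo, still not uniform -

no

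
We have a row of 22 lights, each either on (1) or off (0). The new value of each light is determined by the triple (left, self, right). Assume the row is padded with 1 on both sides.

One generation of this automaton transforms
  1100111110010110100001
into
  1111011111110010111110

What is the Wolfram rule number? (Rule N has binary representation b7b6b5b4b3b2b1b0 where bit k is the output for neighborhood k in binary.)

215

position 0: 111 → 1  (bit 7 = 1)
position 1: 110 → 1  (bit 6 = 1)
position 12: 101 → 0  (bit 5 = 0)
position 2: 100 → 1  (bit 4 = 1)
position 4: 011 → 0  (bit 3 = 0)
position 11: 010 → 1  (bit 2 = 1)
position 3: 001 → 1  (bit 1 = 1)
position 18: 000 → 1  (bit 0 = 1)
bits b7..b0 = 11010111 = 215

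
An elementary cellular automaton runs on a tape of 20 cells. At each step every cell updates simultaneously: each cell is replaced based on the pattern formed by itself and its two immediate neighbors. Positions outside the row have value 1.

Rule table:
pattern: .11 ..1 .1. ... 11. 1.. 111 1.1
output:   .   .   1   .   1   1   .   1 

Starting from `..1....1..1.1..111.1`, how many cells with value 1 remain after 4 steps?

9

1.11...11.1111...11.
11.11...11...11...11
.11.11...11...11....
1.11.11...11...11...
count of 1: 9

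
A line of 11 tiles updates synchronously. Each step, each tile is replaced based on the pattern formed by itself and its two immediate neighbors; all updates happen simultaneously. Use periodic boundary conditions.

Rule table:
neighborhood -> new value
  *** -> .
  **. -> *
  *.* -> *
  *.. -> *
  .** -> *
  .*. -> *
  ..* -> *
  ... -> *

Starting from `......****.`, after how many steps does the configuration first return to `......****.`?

2

step 1: *******..**
step 2: ......****.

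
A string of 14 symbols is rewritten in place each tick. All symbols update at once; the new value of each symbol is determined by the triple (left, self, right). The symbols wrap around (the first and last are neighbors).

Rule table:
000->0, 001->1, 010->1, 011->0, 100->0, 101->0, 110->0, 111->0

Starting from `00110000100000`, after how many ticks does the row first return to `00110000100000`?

tick 1: 01000001100000
tick 2: 11000010000000
tick 3: 00000110000001
tick 4: 00001000000011
tick 5: 00011000000100
tick 6: 00100000001100
tick 7: 01100000010000
tick 8: 10000000110000
tick 9: 10000001000001
tick 10: 00000011000010
tick 11: 00000100000110
tick 12: 00001100001000
tick 13: 00010000011000
tick 14: 00110000100000

14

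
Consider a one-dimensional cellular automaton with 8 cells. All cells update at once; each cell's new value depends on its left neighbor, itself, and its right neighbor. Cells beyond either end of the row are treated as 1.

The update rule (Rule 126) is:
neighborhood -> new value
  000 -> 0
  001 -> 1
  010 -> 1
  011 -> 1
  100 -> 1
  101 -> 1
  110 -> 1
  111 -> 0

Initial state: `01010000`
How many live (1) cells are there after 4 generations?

7

generation 1: 11111001
generation 2: 00001111
generation 3: 10011000
generation 4: 11111101
count of 1: 7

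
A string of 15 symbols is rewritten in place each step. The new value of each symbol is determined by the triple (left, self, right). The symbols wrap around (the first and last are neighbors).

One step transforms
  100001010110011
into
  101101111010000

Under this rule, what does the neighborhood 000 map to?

At position 2 the neighborhood is 000; the next row has 1 there.

1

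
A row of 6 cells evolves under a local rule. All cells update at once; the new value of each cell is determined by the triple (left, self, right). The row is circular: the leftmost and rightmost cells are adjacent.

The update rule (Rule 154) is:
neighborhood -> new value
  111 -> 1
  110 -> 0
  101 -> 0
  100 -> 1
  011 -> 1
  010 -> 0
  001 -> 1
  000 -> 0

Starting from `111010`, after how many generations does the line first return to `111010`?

110000
101001
000111
101110
001100
011010
110001
101011
000011
100110
011100
111010

12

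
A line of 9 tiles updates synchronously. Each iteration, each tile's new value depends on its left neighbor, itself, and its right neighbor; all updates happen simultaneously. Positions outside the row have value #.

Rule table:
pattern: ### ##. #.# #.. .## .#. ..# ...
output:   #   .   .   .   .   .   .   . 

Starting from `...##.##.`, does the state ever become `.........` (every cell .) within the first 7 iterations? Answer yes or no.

yes

.........
all cells are . at iteration 1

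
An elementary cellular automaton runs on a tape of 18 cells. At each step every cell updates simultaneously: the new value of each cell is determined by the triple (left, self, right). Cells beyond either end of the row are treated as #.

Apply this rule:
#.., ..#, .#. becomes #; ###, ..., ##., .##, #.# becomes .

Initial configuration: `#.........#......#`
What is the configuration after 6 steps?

.#.......###....#.
.##.....#...#..##.
...#...###.####...
#.###.#........#.#
......##......##..
#....#..#....#..##

#....#..#....#..##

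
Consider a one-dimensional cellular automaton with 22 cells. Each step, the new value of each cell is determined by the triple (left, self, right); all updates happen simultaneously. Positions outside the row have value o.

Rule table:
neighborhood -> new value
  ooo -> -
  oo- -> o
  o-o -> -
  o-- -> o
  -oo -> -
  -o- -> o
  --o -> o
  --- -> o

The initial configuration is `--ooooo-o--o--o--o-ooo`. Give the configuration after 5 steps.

oo----o-oooooooooo----
-oooooo----------ooooo
------ooooooooooo-----
oooooo----------oooooo
-----ooooooooooo------

-----ooooooooooo------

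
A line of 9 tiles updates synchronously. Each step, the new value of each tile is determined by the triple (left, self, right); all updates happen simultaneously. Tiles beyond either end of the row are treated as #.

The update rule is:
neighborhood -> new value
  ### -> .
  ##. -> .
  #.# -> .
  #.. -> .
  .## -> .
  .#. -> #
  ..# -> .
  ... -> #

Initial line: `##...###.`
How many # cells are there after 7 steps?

step 1: ...#.....
step 2: .#.#.###.
step 3: .#.#.....
step 4: .#.#.###.  (repeats step 2; period 2)
step 7: .#.#.....
count of #: 2

2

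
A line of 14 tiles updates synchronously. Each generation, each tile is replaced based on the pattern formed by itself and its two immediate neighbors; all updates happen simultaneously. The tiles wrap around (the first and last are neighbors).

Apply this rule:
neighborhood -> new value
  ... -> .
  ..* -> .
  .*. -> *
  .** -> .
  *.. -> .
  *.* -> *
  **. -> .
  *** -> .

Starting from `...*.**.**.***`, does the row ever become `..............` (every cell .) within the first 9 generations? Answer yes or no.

generation 1: ...**..*..*...
generation 2: .......*..*...
generation 3: .......*..*...  (fixed point — unchanged through generation 9)
generation 9 is .......*..*..., still not uniform .

no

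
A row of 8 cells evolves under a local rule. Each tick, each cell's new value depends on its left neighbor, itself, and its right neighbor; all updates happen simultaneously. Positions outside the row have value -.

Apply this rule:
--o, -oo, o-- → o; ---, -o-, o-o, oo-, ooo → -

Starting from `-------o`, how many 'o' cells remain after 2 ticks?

2

tick 1: ------o-
tick 2: -----o-o
count of o: 2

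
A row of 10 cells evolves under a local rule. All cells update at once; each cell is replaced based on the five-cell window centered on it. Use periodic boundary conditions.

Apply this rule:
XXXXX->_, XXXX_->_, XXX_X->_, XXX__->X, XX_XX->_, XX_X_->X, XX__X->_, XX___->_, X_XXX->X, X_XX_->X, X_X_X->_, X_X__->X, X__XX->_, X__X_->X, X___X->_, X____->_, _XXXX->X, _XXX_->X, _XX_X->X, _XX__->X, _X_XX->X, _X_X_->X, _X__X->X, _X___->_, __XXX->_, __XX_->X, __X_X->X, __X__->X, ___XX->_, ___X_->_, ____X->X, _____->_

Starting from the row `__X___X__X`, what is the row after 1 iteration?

XXX___XXXX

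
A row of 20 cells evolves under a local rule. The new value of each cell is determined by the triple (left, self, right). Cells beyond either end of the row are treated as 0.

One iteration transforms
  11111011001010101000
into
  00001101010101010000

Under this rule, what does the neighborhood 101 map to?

At position 5 the neighborhood is 101; the next row has 1 there.

1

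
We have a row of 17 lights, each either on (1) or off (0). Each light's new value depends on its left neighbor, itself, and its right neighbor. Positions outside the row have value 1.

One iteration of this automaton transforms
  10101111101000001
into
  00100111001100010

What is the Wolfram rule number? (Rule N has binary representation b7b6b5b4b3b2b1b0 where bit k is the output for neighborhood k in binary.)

150

position 5: 111 → 1  (bit 7 = 1)
position 0: 110 → 0  (bit 6 = 0)
position 1: 101 → 0  (bit 5 = 0)
position 11: 100 → 1  (bit 4 = 1)
position 4: 011 → 0  (bit 3 = 0)
position 2: 010 → 1  (bit 2 = 1)
position 15: 001 → 1  (bit 1 = 1)
position 12: 000 → 0  (bit 0 = 0)
bits b7..b0 = 10010110 = 150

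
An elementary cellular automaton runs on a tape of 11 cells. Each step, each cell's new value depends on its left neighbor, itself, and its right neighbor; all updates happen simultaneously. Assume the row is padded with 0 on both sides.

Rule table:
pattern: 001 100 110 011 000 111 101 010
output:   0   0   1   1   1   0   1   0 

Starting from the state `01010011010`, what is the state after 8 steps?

00100010001

00100011100
10001010101
00100101010
10000010100
00111001001
10101000000
01010011111
00100010001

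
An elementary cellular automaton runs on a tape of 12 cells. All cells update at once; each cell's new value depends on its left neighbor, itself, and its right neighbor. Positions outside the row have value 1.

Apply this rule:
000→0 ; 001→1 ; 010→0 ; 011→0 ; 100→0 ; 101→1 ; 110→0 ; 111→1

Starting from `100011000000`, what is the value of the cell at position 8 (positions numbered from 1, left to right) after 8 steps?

000100000001
001000000010
010000000101
100000001010
000000010101
000000101010
000001010101
000010101010
position 8 holds 0

0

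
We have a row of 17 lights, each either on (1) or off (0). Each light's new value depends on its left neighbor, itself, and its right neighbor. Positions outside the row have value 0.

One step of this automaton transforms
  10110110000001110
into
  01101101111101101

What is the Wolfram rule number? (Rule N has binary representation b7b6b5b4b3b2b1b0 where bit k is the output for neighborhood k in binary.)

position 14: 111 → 1  (bit 7 = 1)
position 3: 110 → 0  (bit 6 = 0)
position 1: 101 → 1  (bit 5 = 1)
position 7: 100 → 1  (bit 4 = 1)
position 2: 011 → 1  (bit 3 = 1)
position 0: 010 → 0  (bit 2 = 0)
position 12: 001 → 0  (bit 1 = 0)
position 8: 000 → 1  (bit 0 = 1)
bits b7..b0 = 10111001 = 185

185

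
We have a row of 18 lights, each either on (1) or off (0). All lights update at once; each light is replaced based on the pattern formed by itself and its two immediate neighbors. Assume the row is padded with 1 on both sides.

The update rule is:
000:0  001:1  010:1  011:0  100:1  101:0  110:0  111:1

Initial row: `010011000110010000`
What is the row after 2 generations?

011100101001111001
001011101110110110

001011101110110110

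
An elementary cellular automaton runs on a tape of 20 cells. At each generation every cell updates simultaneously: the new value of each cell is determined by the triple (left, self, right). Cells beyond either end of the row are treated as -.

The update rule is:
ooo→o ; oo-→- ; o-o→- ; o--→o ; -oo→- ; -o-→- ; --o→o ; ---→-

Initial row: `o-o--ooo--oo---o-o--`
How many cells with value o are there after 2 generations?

6

---oo-o-oo--o-o---o-
--o-------oo---o-o-o
count of o: 6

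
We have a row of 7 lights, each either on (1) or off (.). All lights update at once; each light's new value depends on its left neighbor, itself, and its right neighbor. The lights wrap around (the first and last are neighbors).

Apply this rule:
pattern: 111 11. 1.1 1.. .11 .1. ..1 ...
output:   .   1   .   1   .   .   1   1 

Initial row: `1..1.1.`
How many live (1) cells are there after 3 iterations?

1

iteration 1: .11....
iteration 2: 1.11111
iteration 3: 1......
count of 1: 1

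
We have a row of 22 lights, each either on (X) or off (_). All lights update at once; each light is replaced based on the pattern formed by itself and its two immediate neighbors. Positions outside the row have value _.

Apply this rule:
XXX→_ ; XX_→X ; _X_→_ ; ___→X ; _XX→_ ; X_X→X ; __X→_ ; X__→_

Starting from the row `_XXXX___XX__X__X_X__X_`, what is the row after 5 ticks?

__X__X_X__X_X______X_X

____X_X__X______X_____
XXX__X_____XXXX___XXXX
__X____XXX____X_X____X
X___XX___X_XX__X__XX__
__X__X_X__X_X______X_X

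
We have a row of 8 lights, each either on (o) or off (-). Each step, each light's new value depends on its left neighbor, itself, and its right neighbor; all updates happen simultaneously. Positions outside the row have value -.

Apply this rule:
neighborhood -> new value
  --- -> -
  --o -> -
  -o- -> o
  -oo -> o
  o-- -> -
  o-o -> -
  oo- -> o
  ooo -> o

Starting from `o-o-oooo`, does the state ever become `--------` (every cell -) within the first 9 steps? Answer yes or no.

no

o-o-oooo  (fixed point — unchanged through step 9)
step 9 is o-o-oooo, still not uniform -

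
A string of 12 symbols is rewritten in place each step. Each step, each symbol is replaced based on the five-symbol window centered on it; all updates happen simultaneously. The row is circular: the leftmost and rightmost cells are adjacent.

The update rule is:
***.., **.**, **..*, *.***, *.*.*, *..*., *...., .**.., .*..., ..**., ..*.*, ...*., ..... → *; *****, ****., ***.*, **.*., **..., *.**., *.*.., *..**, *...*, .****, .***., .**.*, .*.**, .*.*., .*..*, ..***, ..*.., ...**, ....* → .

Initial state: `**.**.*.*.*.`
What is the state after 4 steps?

.*..****..*.

..*...*.*.*.
.*.*.**.*..*
.*.*......**
.*..****..*.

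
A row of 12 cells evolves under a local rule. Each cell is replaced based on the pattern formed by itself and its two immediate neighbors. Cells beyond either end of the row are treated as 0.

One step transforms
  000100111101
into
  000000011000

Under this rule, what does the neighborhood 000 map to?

0

At position 0 the neighborhood is 000; the next row has 0 there.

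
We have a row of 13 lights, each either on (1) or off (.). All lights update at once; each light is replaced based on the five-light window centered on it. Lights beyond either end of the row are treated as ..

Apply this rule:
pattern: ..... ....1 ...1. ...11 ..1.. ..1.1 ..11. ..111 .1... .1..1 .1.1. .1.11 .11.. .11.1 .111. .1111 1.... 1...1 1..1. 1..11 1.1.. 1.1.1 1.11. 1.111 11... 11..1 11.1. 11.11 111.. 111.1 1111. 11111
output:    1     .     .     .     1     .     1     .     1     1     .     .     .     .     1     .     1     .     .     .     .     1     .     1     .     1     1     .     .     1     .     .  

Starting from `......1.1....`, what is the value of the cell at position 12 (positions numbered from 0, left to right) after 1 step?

1

step 1: 1111.....1111
position 12 holds 1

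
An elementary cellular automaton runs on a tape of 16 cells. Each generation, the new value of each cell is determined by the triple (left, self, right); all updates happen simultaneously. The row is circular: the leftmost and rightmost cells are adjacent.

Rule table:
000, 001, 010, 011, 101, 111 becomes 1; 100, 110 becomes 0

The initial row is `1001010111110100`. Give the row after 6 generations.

generation 1: 1011111111101101
generation 2: 0111111111011011
generation 3: 1111111110110110
generation 4: 1111111101101101
generation 5: 1111111011011011
generation 6: 1111110110110111

1111110110110111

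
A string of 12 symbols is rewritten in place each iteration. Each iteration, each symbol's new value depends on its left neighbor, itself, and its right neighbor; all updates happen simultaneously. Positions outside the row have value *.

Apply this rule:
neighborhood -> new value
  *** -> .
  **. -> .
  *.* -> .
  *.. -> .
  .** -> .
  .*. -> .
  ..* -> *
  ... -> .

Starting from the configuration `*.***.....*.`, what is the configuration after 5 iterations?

.....*..*..*

.........*..
........*..*
.......*..*.
......*..*..
.....*..*..*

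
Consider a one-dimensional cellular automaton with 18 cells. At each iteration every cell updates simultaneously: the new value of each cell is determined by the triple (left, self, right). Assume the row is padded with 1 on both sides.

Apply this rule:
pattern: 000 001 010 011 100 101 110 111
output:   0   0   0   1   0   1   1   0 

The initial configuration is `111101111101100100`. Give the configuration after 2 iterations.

000111000111100000
000101000100100000

000101000100100000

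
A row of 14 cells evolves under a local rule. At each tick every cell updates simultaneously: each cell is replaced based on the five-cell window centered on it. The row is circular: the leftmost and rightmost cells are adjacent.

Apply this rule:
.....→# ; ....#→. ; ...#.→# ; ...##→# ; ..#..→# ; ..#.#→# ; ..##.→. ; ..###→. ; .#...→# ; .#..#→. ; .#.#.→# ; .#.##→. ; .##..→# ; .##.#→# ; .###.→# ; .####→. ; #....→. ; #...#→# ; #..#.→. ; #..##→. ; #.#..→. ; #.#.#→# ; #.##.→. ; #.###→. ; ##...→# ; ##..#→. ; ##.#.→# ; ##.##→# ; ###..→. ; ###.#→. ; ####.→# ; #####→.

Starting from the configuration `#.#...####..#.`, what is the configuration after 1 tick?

##.###..#...##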